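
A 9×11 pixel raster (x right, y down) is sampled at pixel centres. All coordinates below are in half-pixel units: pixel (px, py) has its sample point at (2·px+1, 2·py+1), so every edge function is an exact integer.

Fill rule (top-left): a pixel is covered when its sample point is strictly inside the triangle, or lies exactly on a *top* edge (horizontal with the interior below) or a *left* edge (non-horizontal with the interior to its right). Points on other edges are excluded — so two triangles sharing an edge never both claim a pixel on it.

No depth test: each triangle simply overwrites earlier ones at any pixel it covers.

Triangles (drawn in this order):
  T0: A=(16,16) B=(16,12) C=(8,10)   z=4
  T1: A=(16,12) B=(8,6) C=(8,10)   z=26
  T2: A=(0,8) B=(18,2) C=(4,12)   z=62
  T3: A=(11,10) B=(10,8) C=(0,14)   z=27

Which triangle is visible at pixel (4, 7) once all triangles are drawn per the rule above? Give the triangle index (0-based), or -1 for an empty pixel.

T0:
  2·area = 32  (B↔C swapped to make it positive)
  edge (16, 16)→(8, 10): d=(-8,-6) top-left  bias=+0
  edge (8, 10)→(16, 12): d=(8,2) right/bottom  bias=-1
  edge (16, 12)→(16, 16): d=(0,4) right/bottom  bias=-1
    (5,5)@(11, 11): e=[10,2,20] → █
    (6,5)@(13, 11): e=[22,-2,12] → ·
    (5,6)@(11, 13): e=[-6,18,20] → ·
    (6,6)@(13, 13): e=[6,14,12] → █
    (7,6)@(15, 13): e=[18,10,4] → █
    (8,6)@(17, 13): e=[30,6,-4] → ·
    (6,7)@(13, 15): e=[-10,30,12] → ·
    (7,7)@(15, 15): e=[2,26,4] → █
    (8,7)@(17, 15): e=[14,22,-4] → ·
    (7,8)@(15, 17): e=[-14,42,4] → ·
  covered (4 px):
    · · · · · · · · ·
    · · · · · · · · ·
    · · · · · · · · ·
    · · · · · · · · ·
    · · · · · · · · ·
    · · · · · █ · · ·
    · · · · · · █ █ ·
    · · · · · · · █ ·
    · · · · · · · · ·
    · · · · · · · · ·
    · · · · · · · · ·
T1:
  2·area = 32  (B↔C swapped to make it positive)
  edge (16, 12)→(8, 10): d=(-8,-2) top-left  bias=+0
  edge (8, 10)→(8, 6): d=(0,-4) top-left  bias=+0
  edge (8, 6)→(16, 12): d=(8,6) right/bottom  bias=-1
    (4,3)@(9, 7): e=[26,4,2] → █
    (5,3)@(11, 7): e=[30,12,-10] → ·
    (4,4)@(9, 9): e=[10,4,18] → █
    (5,4)@(11, 9): e=[14,12,6] → █
    (6,4)@(13, 9): e=[18,20,-6] → ·
    (4,5)@(9, 11): e=[-6,4,34] → ·
    (5,5)@(11, 11): e=[-2,12,22] → ·
    (6,5)@(13, 11): e=[2,20,10] → █
    (7,5)@(15, 11): e=[6,28,-2] → ·
    (6,6)@(13, 13): e=[-14,20,26] → ·
  covered (4 px):
    · · · · · · · · ·
    · · · · · · · · ·
    · · · · · · · · ·
    · · · · █ · · · ·
    · · · · █ █ · · ·
    · · · · · · █ · ·
    · · · · · · · · ·
    · · · · · · · · ·
    · · · · · · · · ·
    · · · · · · · · ·
    · · · · · · · · ·
T2:
  2·area = 96
  edge (0, 8)→(18, 2): d=(18,-6) top-left  bias=+0
  edge (18, 2)→(4, 12): d=(-14,10) right/bottom  bias=-1
  edge (4, 12)→(0, 8): d=(-4,-4) top-left  bias=+0
    (7,1)@(15, 3): e=[0,16,80] → █  [on edge]
    (8,1)@(17, 3): e=[12,-4,88] → ·
    (4,2)@(9, 5): e=[0,48,48] → █  [on edge]
    (5,2)@(11, 5): e=[12,28,56] → █
    (6,2)@(13, 5): e=[24,8,64] → █
    (7,2)@(15, 5): e=[36,-12,72] → ·
    (1,3)@(3, 7): e=[0,80,16] → █  [on edge]
    (2,3)@(5, 7): e=[12,60,24] → █
    (3,3)@(7, 7): e=[24,40,32] → █
    (5,3)@(11, 7): e=[48,0,48] → ·  [on edge]
    (6,3)@(13, 7): e=[60,-20,56] → ·
    (0,4)@(1, 9): e=[24,72,0] → █  [on edge]
    (1,5)@(3, 11): e=[72,24,0] → █  [on edge]
    (2,6)@(5, 13): e=[120,-24,0] → ·  [on edge]
    (3,7)@(7, 15): e=[168,-72,0] → ·  [on edge]
    (4,8)@(9, 17): e=[216,-120,0] → ·  [on edge]
    (5,9)@(11, 19): e=[264,-168,0] → ·  [on edge]
    (6,10)@(13, 21): e=[312,-216,0] → ·  [on edge]
  covered (14 px):
    · · · · · · · · ·
    · · · · · · · █ ·
    · · · · █ █ █ · ·
    · █ █ █ █ · · · ·
    █ █ █ █ · · · · ·
    · █ █ · · · · · ·
    · · · · · · · · ·
    · · · · · · · · ·
    · · · · · · · · ·
    · · · · · · · · ·
    · · · · · · · · ·
T3:
  2·area = 26  (B↔C swapped to make it positive)
  edge (11, 10)→(0, 14): d=(-11,4) right/bottom  bias=-1
  edge (0, 14)→(10, 8): d=(10,-6) top-left  bias=+0
  edge (10, 8)→(11, 10): d=(1,2) right/bottom  bias=-1
    (7,2)@(15, 5): e=[39,0,-13] → ·  [on edge]
    (4,4)@(9, 9): e=[19,4,3] → █
    (5,4)@(11, 9): e=[11,16,-1] → ·
    (2,5)@(5, 11): e=[13,0,13] → █  [on edge]
    (3,5)@(7, 11): e=[5,12,9] → █
    (4,5)@(9, 11): e=[-3,24,5] → ·
    (2,6)@(5, 13): e=[-9,20,15] → ·
    (3,6)@(7, 13): e=[-17,32,11] → ·
  covered (3 px):
    · · · · · · · · ·
    · · · · · · · · ·
    · · · · · · · · ·
    · · · · · · · · ·
    · · · · █ · · · ·
    · · █ █ · · · · ·
    · · · · · · · · ·
    · · · · · · · · ·
    · · · · · · · · ·
    · · · · · · · · ·
    · · · · · · · · ·

Z-buffer (winner per pixel, '.' = empty):
  . . . . . . . . .
  . . . . . . . 2 .
  . . . . 2 2 2 . .
  . 2 2 2 2 . . . .
  2 2 2 2 3 1 . . .
  . 2 3 3 . 0 1 . .
  . . . . . . 0 0 .
  . . . . . . . 0 .
  . . . . . . . . .
  . . . . . . . . .
  . . . . . . . . .

Result: -1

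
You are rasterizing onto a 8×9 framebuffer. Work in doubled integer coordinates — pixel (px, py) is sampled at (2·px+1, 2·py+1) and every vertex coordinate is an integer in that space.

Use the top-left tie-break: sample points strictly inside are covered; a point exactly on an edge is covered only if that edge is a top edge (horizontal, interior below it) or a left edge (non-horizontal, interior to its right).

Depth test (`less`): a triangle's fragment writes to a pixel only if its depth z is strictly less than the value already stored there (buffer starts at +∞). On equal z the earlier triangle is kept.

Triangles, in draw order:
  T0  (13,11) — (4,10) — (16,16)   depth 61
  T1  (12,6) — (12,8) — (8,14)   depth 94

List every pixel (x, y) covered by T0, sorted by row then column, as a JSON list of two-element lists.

T0:
  2·area = 42  (B↔C swapped to make it positive)
  edge (13, 11)→(16, 16): d=(3,5) right/bottom  bias=-1
  edge (16, 16)→(4, 10): d=(-12,-6) top-left  bias=+0
  edge (4, 10)→(13, 11): d=(9,1) right/bottom  bias=-1
    (3,0)@(7, 1): e=[0,126,-84] → .  [on edge]
    (3,5)@(7, 11): e=[30,6,6] → X
    (4,5)@(9, 11): e=[20,18,4] → X
    (5,5)@(11, 11): e=[10,30,2] → X
    (6,5)@(13, 11): e=[0,42,0] → .  [on edge]
    (3,6)@(7, 13): e=[36,-18,24] → .
    (4,6)@(9, 13): e=[26,-6,22] → .
    (5,6)@(11, 13): e=[16,6,20] → X
    (6,6)@(13, 13): e=[6,18,18] → X
    (7,6)@(15, 13): e=[-4,30,16] → .
    (5,7)@(11, 15): e=[22,-18,38] → .
    (6,7)@(13, 15): e=[12,-6,36] → .
  covered (6 px):
    . . . . . . . .
    . . . . . . . .
    . . . . . . . .
    . . . . . . . .
    . . . . . . . .
    . . . X X X . .
    . . . . . X X .
    . . . . . . . X
    . . . . . . . .
T1:
  2·area = 8
  edge (12, 6)→(12, 8): d=(0,2) right/bottom  bias=-1
  edge (12, 8)→(8, 14): d=(-4,6) right/bottom  bias=-1
  edge (8, 14)→(12, 6): d=(4,-8) top-left  bias=+0
    (5,4)@(11, 9): e=[2,2,4] → X
    (6,4)@(13, 9): e=[-2,-10,20] → .
    (5,5)@(11, 11): e=[2,-6,12] → .
  covered (1 px):
    . . . . . . . .
    . . . . . . . .
    . . . . . . . .
    . . . . . . . .
    . . . . . X . .
    . . . . . . . .
    . . . . . . . .
    . . . . . . . .
    . . . . . . . .

Result: [[3,5],[4,5],[5,5],[5,6],[6,6],[7,7]]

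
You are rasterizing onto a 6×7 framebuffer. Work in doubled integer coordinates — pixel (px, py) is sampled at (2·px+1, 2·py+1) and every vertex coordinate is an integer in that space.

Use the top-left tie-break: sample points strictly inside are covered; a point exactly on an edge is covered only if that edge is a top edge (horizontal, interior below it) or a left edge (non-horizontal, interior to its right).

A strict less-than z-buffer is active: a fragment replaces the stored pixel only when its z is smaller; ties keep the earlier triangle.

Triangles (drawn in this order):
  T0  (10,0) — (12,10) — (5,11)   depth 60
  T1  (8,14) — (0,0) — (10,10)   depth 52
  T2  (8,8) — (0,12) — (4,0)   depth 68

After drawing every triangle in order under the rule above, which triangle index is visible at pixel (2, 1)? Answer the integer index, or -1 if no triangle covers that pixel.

T0:
  2·area = 72
  edge (10, 0)→(12, 10): d=(2,10) right/bottom  bias=-1
  edge (12, 10)→(5, 11): d=(-7,1) right/bottom  bias=-1
  edge (5, 11)→(10, 0): d=(5,-11) top-left  bias=+0
    (4,1)@(9, 3): e=[16,52,4] → #
    (5,1)@(11, 3): e=[-4,50,26] → ·
    (4,2)@(9, 5): e=[20,38,14] → #
    (5,2)@(11, 5): e=[0,36,36] → ·  [on edge]
    (3,3)@(7, 7): e=[44,26,2] → #
    (5,3)@(11, 7): e=[4,22,46] → #
    (3,4)@(7, 9): e=[48,12,12] → #
    (2,5)@(5, 11): e=[72,0,0] → ·  [on edge]
    (3,5)@(7, 11): e=[52,-2,22] → ·
    (4,5)@(9, 11): e=[32,-4,44] → ·
    (5,5)@(11, 11): e=[12,-6,66] → ·
  covered (8 px):
    · · · · · ·
    · · · · # ·
    · · · · # ·
    · · · # # #
    · · · # # #
    · · · · · ·
    · · · · · ·
T1:
  2·area = 60
  edge (8, 14)→(0, 0): d=(-8,-14) top-left  bias=+0
  edge (0, 0)→(10, 10): d=(10,10) right/bottom  bias=-1
  edge (10, 10)→(8, 14): d=(-2,4) right/bottom  bias=-1
    (0,0)@(1, 1): e=[6,0,54] → ·  [on edge]
    (1,1)@(3, 3): e=[18,0,42] → ·  [on edge]
    (1,2)@(3, 5): e=[2,20,38] → #
    (2,2)@(5, 5): e=[30,0,30] → ·  [on edge]
    (1,3)@(3, 7): e=[-14,40,34] → ·
    (2,3)@(5, 7): e=[14,20,26] → #
    (3,3)@(7, 7): e=[42,0,18] → ·  [on edge]
    (2,4)@(5, 9): e=[-2,40,22] → ·
    (3,4)@(7, 9): e=[26,20,14] → #
    (4,4)@(9, 9): e=[54,0,6] → ·  [on edge]
    (3,5)@(7, 11): e=[10,40,10] → #
    (4,5)@(9, 11): e=[38,20,2] → #
    (5,5)@(11, 11): e=[66,0,-6] → ·  [on edge]
  covered (5 px):
    · · · · · ·
    · · · · · ·
    · # · · · ·
    · · # · · ·
    · · · # · ·
    · · · # # ·
    · · · · · ·
T2:
  2·area = 80
  edge (8, 8)→(0, 12): d=(-8,4) right/bottom  bias=-1
  edge (0, 12)→(4, 0): d=(4,-12) top-left  bias=+0
  edge (4, 0)→(8, 8): d=(4,8) right/bottom  bias=-1
    (1,1)@(3, 3): e=[60,0,20] → #  [on edge]
    (2,1)@(5, 3): e=[52,24,4] → #
    (3,1)@(7, 3): e=[44,48,-12] → ·
    (1,2)@(3, 5): e=[44,8,28] → #
    (3,2)@(7, 5): e=[28,56,-4] → ·
    (1,3)@(3, 7): e=[28,16,36] → #
    (3,3)@(7, 7): e=[12,64,4] → #
    (4,3)@(9, 7): e=[4,88,-12] → ·
    (0,4)@(1, 9): e=[20,0,60] → #  [on edge]
    (3,4)@(7, 9): e=[-4,72,12] → ·
    (0,5)@(1, 11): e=[4,8,68] → #
    (1,5)@(3, 11): e=[-4,32,52] → ·
  covered (11 px):
    · · · · · ·
    · # # · · ·
    · # # · · ·
    · # # # · ·
    # # # · · ·
    # · · · · ·
    · · · · · ·

Z-buffer (winner per pixel, '.' = empty):
  . . . . . .
  . 2 2 . 0 .
  . 1 2 . 0 .
  . 2 1 0 0 0
  2 2 2 1 0 0
  2 . . 1 1 .
  . . . . . .

Result: 2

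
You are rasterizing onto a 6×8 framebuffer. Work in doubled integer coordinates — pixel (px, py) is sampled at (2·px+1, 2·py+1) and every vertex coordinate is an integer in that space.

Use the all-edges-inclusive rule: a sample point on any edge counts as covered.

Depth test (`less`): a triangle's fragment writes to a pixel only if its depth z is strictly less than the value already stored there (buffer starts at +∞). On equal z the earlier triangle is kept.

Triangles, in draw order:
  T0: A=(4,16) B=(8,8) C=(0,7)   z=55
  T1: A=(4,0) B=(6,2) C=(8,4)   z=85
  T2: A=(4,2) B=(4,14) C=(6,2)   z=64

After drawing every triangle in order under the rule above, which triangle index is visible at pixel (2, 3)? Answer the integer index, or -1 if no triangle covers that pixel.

T0:
  2·area = 68  (B↔C swapped to make it positive)
  edge (4, 16)→(0, 7): d=(-4,-9) inclusive
  edge (0, 7)→(8, 8): d=(8,1) inclusive
  edge (8, 8)→(4, 16): d=(-4,8) inclusive
    (0,4)@(1, 9): e=[1,15,52] → #
    (1,4)@(3, 9): e=[19,13,36] → #
    (2,4)@(5, 9): e=[37,11,20] → #
    (3,4)@(7, 9): e=[55,9,4] → #
    (4,4)@(9, 9): e=[73,7,-12] → ·
    (0,5)@(1, 11): e=[-7,31,44] → ·
    (1,5)@(3, 11): e=[11,29,28] → #
    (3,5)@(7, 11): e=[47,25,-4] → ·
    (1,6)@(3, 13): e=[3,45,20] → #
    (3,6)@(7, 13): e=[39,41,-12] → ·
    (1,7)@(3, 15): e=[-5,61,12] → ·
    (2,7)@(5, 15): e=[13,59,-4] → ·
  covered (8 px):
    · · · · · ·
    · · · · · ·
    · · · · · ·
    · · · · · ·
    # # # # · ·
    · # # · · ·
    · # # · · ·
    · · · · · ·
T1:
  degenerate (2·area = 0) — covers nothing
T2:
  2·area = 24  (B↔C swapped to make it positive)
  edge (4, 2)→(6, 2): d=(2,0) inclusive
  edge (6, 2)→(4, 14): d=(-2,12) inclusive
  edge (4, 14)→(4, 2): d=(0,-12) inclusive
    (2,1)@(5, 3): e=[2,10,12] → #
    (3,1)@(7, 3): e=[2,-14,36] → ·
    (2,2)@(5, 5): e=[6,6,12] → #
    (3,2)@(7, 5): e=[6,-18,36] → ·
    (2,3)@(5, 7): e=[10,2,12] → #
    (3,3)@(7, 7): e=[10,-22,36] → ·
    (2,4)@(5, 9): e=[14,-2,12] → ·
  covered (3 px):
    · · · · · ·
    · · # · · ·
    · · # · · ·
    · · # · · ·
    · · · · · ·
    · · · · · ·
    · · · · · ·
    · · · · · ·

Z-buffer (winner per pixel, '.' = empty):
  . . . . . .
  . . 2 . . .
  . . 2 . . .
  . . 2 . . .
  0 0 0 0 . .
  . 0 0 . . .
  . 0 0 . . .
  . . . . . .

Final: 2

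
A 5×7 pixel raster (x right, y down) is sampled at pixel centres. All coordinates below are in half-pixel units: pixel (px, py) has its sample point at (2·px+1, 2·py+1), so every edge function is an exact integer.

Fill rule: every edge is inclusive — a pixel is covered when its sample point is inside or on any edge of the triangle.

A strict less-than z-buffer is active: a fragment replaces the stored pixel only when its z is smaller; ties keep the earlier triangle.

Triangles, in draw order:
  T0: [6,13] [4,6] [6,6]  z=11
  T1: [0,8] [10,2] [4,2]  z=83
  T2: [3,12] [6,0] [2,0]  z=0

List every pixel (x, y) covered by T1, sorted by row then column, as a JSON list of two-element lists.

T0:
  2·area = 14
  edge (6, 13)→(4, 6): d=(-2,-7) inclusive
  edge (4, 6)→(6, 6): d=(2,0) inclusive
  edge (6, 6)→(6, 13): d=(0,7) inclusive
    (2,3)@(5, 7): e=[5,2,7] → █
    (3,3)@(7, 7): e=[19,2,-7] → ·
    (2,4)@(5, 9): e=[1,6,7] → █
    (3,4)@(7, 9): e=[15,6,-7] → ·
    (2,5)@(5, 11): e=[-3,10,7] → ·
  covered (2 px):
    · · · · ·
    · · · · ·
    · · · · ·
    · · █ · ·
    · · █ · ·
    · · · · ·
    · · · · ·
T1:
  2·area = 36  (B↔C swapped to make it positive)
  edge (0, 8)→(4, 2): d=(4,-6) inclusive
  edge (4, 2)→(10, 2): d=(6,0) inclusive
  edge (10, 2)→(0, 8): d=(-10,6) inclusive
    (2,1)@(5, 3): e=[10,6,20] → █
    (3,1)@(7, 3): e=[22,6,8] → █
    (4,1)@(9, 3): e=[34,6,-4] → ·
    (1,2)@(3, 5): e=[6,18,12] → █
    (2,2)@(5, 5): e=[18,18,0] → █  [on edge]
    (3,2)@(7, 5): e=[30,18,-12] → ·
    (0,3)@(1, 7): e=[2,30,4] → █
    (1,3)@(3, 7): e=[14,30,-8] → ·
    (2,3)@(5, 7): e=[26,30,-20] → ·
    (0,4)@(1, 9): e=[10,42,-16] → ·
  covered (5 px):
    · · · · ·
    · · █ █ ·
    · █ █ · ·
    █ · · · ·
    · · · · ·
    · · · · ·
    · · · · ·
T2:
  2·area = 48  (B↔C swapped to make it positive)
  edge (3, 12)→(2, 0): d=(-1,-12) inclusive
  edge (2, 0)→(6, 0): d=(4,0) inclusive
  edge (6, 0)→(3, 12): d=(-3,12) inclusive
    (1,0)@(3, 1): e=[11,4,33] → █
    (2,0)@(5, 1): e=[35,4,9] → █
    (3,0)@(7, 1): e=[59,4,-15] → ·
    (1,1)@(3, 3): e=[9,12,27] → █
    (3,1)@(7, 3): e=[57,12,-21] → ·
    (1,2)@(3, 5): e=[7,20,21] → █
    (2,2)@(5, 5): e=[31,20,-3] → ·
    (1,3)@(3, 7): e=[5,28,15] → █
    (2,3)@(5, 7): e=[29,28,-9] → ·
    (1,4)@(3, 9): e=[3,36,9] → █
    (2,4)@(5, 9): e=[27,36,-15] → ·
    (1,5)@(3, 11): e=[1,44,3] → █
  covered (8 px):
    · █ █ · ·
    · █ █ · ·
    · █ · · ·
    · █ · · ·
    · █ · · ·
    · █ · · ·
    · · · · ·

Final: [[2,1],[3,1],[1,2],[2,2],[0,3]]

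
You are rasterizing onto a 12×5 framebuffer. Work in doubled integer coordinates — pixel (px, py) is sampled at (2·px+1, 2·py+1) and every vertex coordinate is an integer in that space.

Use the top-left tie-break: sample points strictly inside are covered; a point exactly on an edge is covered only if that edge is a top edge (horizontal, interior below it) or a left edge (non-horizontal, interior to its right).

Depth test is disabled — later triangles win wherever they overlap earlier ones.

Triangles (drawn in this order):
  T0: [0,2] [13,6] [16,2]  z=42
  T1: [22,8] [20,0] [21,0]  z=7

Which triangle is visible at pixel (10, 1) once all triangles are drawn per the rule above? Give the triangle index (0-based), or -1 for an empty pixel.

T0:
  2·area = 64  (B↔C swapped to make it positive)
  edge (0, 2)→(16, 2): d=(16,0) top-left  bias=+0
  edge (16, 2)→(13, 6): d=(-3,4) right/bottom  bias=-1
  edge (13, 6)→(0, 2): d=(-13,-4) top-left  bias=+0
    (2,1)@(5, 3): e=[16,41,7] → X
    (3,1)@(7, 3): e=[16,33,15] → X
    (4,1)@(9, 3): e=[16,25,23] → X
    (5,1)@(11, 3): e=[16,17,31] → X
    (6,1)@(13, 3): e=[16,9,39] → X
    (7,1)@(15, 3): e=[16,1,47] → X
    (8,1)@(17, 3): e=[16,-7,55] → .
    (2,2)@(5, 5): e=[48,35,-19] → .
    (3,2)@(7, 5): e=[48,27,-11] → .
    (4,2)@(9, 5): e=[48,19,-3] → .
    (5,2)@(11, 5): e=[48,11,5] → X
    (7,2)@(15, 5): e=[48,-5,21] → .
  covered (8 px):
    . . . . . . . . . . . .
    . . X X X X X X . . . .
    . . . . . X X . . . . .
    . . . . . . . . . . . .
    . . . . . . . . . . . .
T1:
  2·area = 8
  edge (22, 8)→(20, 0): d=(-2,-8) top-left  bias=+0
  edge (20, 0)→(21, 0): d=(1,0) top-left  bias=+0
  edge (21, 0)→(22, 8): d=(1,8) right/bottom  bias=-1
    (10,0)@(21, 1): e=[6,1,1] → X
    (11,0)@(23, 1): e=[22,1,-15] → .
    (10,1)@(21, 3): e=[2,3,3] → X
    (11,1)@(23, 3): e=[18,3,-13] → .
    (10,2)@(21, 5): e=[-2,5,5] → .
  covered (2 px):
    . . . . . . . . . . X .
    . . . . . . . . . . X .
    . . . . . . . . . . . .
    . . . . . . . . . . . .
    . . . . . . . . . . . .

Z-buffer (winner per pixel, '.' = empty):
  . . . . . . . . . . 1 .
  . . 0 0 0 0 0 0 . . 1 .
  . . . . . 0 0 . . . . .
  . . . . . . . . . . . .
  . . . . . . . . . . . .

Final: 1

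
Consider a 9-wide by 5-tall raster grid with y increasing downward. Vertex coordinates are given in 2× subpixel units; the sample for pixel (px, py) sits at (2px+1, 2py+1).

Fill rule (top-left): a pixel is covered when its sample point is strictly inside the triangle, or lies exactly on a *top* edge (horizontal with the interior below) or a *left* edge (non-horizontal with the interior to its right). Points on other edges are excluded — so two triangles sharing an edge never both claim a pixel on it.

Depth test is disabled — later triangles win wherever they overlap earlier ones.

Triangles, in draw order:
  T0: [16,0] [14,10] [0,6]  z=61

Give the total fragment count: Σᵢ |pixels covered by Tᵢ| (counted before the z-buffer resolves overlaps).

T0:
  2·area = 148
  edge (16, 0)→(14, 10): d=(-2,10) right/bottom  bias=-1
  edge (14, 10)→(0, 6): d=(-14,-4) top-left  bias=+0
  edge (0, 6)→(16, 0): d=(16,-6) top-left  bias=+0
    (7,0)@(15, 1): e=[8,130,10] → █
    (8,0)@(17, 1): e=[-12,138,22] → ·
    (4,1)@(9, 3): e=[64,78,6] → █
    (5,1)@(11, 3): e=[44,86,18] → █
    (6,1)@(13, 3): e=[24,94,30] → █
    (8,1)@(17, 3): e=[-16,110,54] → ·
    (1,2)@(3, 5): e=[120,26,2] → █
    (2,2)@(5, 5): e=[100,34,14] → █
    (3,2)@(7, 5): e=[80,42,26] → █
    (7,2)@(15, 5): e=[0,74,74] → ·  [on edge]
    (1,3)@(3, 7): e=[116,-2,34] → ·
    (2,3)@(5, 7): e=[96,6,46] → █
  covered (18 px):
    · · · · · · · █ ·
    · · · · █ █ █ █ ·
    · █ █ █ █ █ █ · ·
    · · █ █ █ █ █ · ·
    · · · · · █ █ · ·

Result: 18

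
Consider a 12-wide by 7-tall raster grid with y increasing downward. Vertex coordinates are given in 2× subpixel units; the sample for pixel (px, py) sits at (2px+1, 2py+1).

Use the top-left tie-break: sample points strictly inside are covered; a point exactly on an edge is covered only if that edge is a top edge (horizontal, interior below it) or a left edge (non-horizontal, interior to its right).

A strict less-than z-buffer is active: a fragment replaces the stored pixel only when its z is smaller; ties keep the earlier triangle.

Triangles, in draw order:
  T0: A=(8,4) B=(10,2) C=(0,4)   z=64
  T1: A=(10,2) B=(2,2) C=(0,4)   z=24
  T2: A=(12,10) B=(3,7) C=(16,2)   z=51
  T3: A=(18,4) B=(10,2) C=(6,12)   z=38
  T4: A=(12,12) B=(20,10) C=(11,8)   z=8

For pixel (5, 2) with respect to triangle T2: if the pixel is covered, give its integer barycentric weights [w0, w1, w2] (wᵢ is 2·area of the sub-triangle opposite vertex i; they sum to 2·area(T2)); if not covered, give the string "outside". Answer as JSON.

T0:
  2·area = 16  (B↔C swapped to make it positive)
  edge (8, 4)→(0, 4): d=(-8,0) right/bottom  bias=-1
  edge (0, 4)→(10, 2): d=(10,-2) top-left  bias=+0
  edge (10, 2)→(8, 4): d=(-2,2) right/bottom  bias=-1
    (5,0)@(11, 1): e=[24,-8,0] → ·  [on edge]
    (7,0)@(15, 1): e=[24,0,-8] → ·  [on edge]
    (2,1)@(5, 3): e=[8,0,8] → #  [on edge]
    (3,1)@(7, 3): e=[8,4,4] → #
    (4,1)@(9, 3): e=[8,8,0] → ·  [on edge]
    (2,2)@(5, 5): e=[-8,20,4] → ·
    (3,2)@(7, 5): e=[-8,24,0] → ·  [on edge]
    (2,3)@(5, 7): e=[-24,40,0] → ·  [on edge]
    (1,4)@(3, 9): e=[-40,56,0] → ·  [on edge]
    (0,5)@(1, 11): e=[-56,72,0] → ·  [on edge]
  covered (2 px):
    · · · · · · · · · · · ·
    · · # # · · · · · · · ·
    · · · · · · · · · · · ·
    · · · · · · · · · · · ·
    · · · · · · · · · · · ·
    · · · · · · · · · · · ·
    · · · · · · · · · · · ·
T1:
  2·area = 16  (B↔C swapped to make it positive)
  edge (10, 2)→(0, 4): d=(-10,2) right/bottom  bias=-1
  edge (0, 4)→(2, 2): d=(2,-2) top-left  bias=+0
  edge (2, 2)→(10, 2): d=(8,0) top-left  bias=+0
    (1,0)@(3, 1): e=[24,0,-8] → ·  [on edge]
    (7,0)@(15, 1): e=[0,24,-8] → ·  [on edge]
    (0,1)@(1, 3): e=[8,0,8] → #  [on edge]
    (1,1)@(3, 3): e=[4,4,8] → #
    (2,1)@(5, 3): e=[0,8,8] → ·  [on edge]
    (0,2)@(1, 5): e=[-12,4,24] → ·
    (1,2)@(3, 5): e=[-16,8,24] → ·
  covered (2 px):
    · · · · · · · · · · · ·
    # # · · · · · · · · · ·
    · · · · · · · · · · · ·
    · · · · · · · · · · · ·
    · · · · · · · · · · · ·
    · · · · · · · · · · · ·
    · · · · · · · · · · · ·
T2:
  2·area = 84
  edge (12, 10)→(3, 7): d=(-9,-3) top-left  bias=+0
  edge (3, 7)→(16, 2): d=(13,-5) top-left  bias=+0
  edge (16, 2)→(12, 10): d=(-4,8) right/bottom  bias=-1
    (7,1)@(15, 3): e=[72,8,4] → #
    (8,1)@(17, 3): e=[78,18,-12] → ·
    (4,2)@(9, 5): e=[36,4,44] → #
    (5,2)@(11, 5): e=[42,14,28] → #
    (6,2)@(13, 5): e=[48,24,12] → #
    (7,2)@(15, 5): e=[54,34,-4] → ·
    (1,3)@(3, 7): e=[0,0,84] → #  [on edge]
    (2,3)@(5, 7): e=[6,10,68] → #
    (3,3)@(7, 7): e=[12,20,52] → #
    (7,3)@(15, 7): e=[36,60,-12] → ·
    (1,4)@(3, 9): e=[-18,26,76] → ·
    (2,4)@(5, 9): e=[-12,36,60] → ·
    (4,4)@(9, 9): e=[0,56,28] → #  [on edge]
    (7,5)@(15, 11): e=[0,112,-28] → ·  [on edge]
    (10,6)@(21, 13): e=[0,168,-84] → ·  [on edge]
  covered (12 px):
    · · · · · · · · · · · ·
    · · · · · · · # · · · ·
    · · · · # # # · · · · ·
    · # # # # # # · · · · ·
    · · · · # # · · · · · ·
    · · · · · · · · · · · ·
    · · · · · · · · · · · ·
T3:
  2·area = 88  (B↔C swapped to make it positive)
  edge (18, 4)→(6, 12): d=(-12,8) right/bottom  bias=-1
  edge (6, 12)→(10, 2): d=(4,-10) top-left  bias=+0
  edge (10, 2)→(18, 4): d=(8,2) right/bottom  bias=-1
    (5,1)@(11, 3): e=[68,14,6] → #
    (6,1)@(13, 3): e=[52,34,2] → #
    (7,1)@(15, 3): e=[36,54,-2] → ·
    (4,2)@(9, 5): e=[60,2,26] → #
    (7,2)@(15, 5): e=[12,62,14] → #
    (8,2)@(17, 5): e=[-4,82,10] → ·
    (4,3)@(9, 7): e=[36,10,42] → #
    (7,3)@(15, 7): e=[-12,70,30] → ·
    (4,4)@(9, 9): e=[12,18,58] → #
    (5,4)@(11, 9): e=[-4,38,54] → ·
    (6,4)@(13, 9): e=[-20,58,50] → ·
    (3,5)@(7, 11): e=[4,6,78] → #
  covered (11 px):
    · · · · · · · · · · · ·
    · · · · · # # · · · · ·
    · · · · # # # # · · · ·
    · · · · # # # · · · · ·
    · · · · # · · · · · · ·
    · · · # · · · · · · · ·
    · · · · · · · · · · · ·
T4:
  2·area = 34  (B↔C swapped to make it positive)
  edge (12, 12)→(11, 8): d=(-1,-4) top-left  bias=+0
  edge (11, 8)→(20, 10): d=(9,2) right/bottom  bias=-1
  edge (20, 10)→(12, 12): d=(-8,2) right/bottom  bias=-1
    (6,4)@(13, 9): e=[7,5,22] → #
    (7,4)@(15, 9): e=[15,1,18] → #
    (8,4)@(17, 9): e=[23,-3,14] → ·
    (6,5)@(13, 11): e=[5,23,6] → #
    (8,5)@(17, 11): e=[21,15,-2] → ·
    (6,6)@(13, 13): e=[3,41,-10] → ·
    (7,6)@(15, 13): e=[11,37,-14] → ·
  covered (4 px):
    · · · · · · · · · · · ·
    · · · · · · · · · · · ·
    · · · · · · · · · · · ·
    · · · · · · · · · · · ·
    · · · · · · # # · · · ·
    · · · · · · # # · · · ·
    · · · · · · · · · · · ·

Final: [14,28,42]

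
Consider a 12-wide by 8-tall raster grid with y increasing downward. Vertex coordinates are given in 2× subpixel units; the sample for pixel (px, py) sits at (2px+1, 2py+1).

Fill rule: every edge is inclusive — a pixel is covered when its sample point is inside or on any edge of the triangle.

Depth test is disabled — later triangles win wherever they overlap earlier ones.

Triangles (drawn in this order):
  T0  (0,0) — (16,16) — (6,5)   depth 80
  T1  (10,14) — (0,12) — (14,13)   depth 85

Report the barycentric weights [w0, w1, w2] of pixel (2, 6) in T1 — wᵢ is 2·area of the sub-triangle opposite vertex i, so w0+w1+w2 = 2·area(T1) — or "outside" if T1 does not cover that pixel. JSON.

T0:
  2·area = 16  (B↔C swapped to make it positive)
  edge (0, 0)→(6, 5): d=(6,5) inclusive
  edge (6, 5)→(16, 16): d=(10,11) inclusive
  edge (16, 16)→(0, 0): d=(-16,-16) inclusive
    (0,0)@(1, 1): e=[1,15,0] → #  [on edge]
    (1,0)@(3, 1): e=[-9,-7,32] → ·
    (0,1)@(1, 3): e=[13,35,-32] → ·
    (1,1)@(3, 3): e=[3,13,0] → #  [on edge]
    (2,1)@(5, 3): e=[-7,-9,32] → ·
    (1,2)@(3, 5): e=[15,33,-32] → ·
    (2,2)@(5, 5): e=[5,11,0] → #  [on edge]
    (3,2)@(7, 5): e=[-5,-11,32] → ·
    (2,3)@(5, 7): e=[17,31,-32] → ·
    (3,3)@(7, 7): e=[7,9,0] → #  [on edge]
    (4,3)@(9, 7): e=[-3,-13,32] → ·
    (3,4)@(7, 9): e=[19,29,-32] → ·
    (4,4)@(9, 9): e=[9,7,0] → #  [on edge]
    (5,5)@(11, 11): e=[11,5,0] → #  [on edge]
    (6,6)@(13, 13): e=[13,3,0] → #  [on edge]
    (7,7)@(15, 15): e=[15,1,0] → #  [on edge]
  covered (8 px):
    # · · · · · · · · · · ·
    · # · · · · · · · · · ·
    · · # · · · · · · · · ·
    · · · # · · · · · · · ·
    · · · · # · · · · · · ·
    · · · · · # · · · · · ·
    · · · · · · # · · · · ·
    · · · · · · · # · · · ·
T1:
  2·area = 18
  edge (10, 14)→(0, 12): d=(-10,-2) inclusive
  edge (0, 12)→(14, 13): d=(14,1) inclusive
  edge (14, 13)→(10, 14): d=(-4,1) inclusive
    (2,6)@(5, 13): e=[0,9,9] → #  [on edge]
    (3,6)@(7, 13): e=[4,7,7] → #
    (4,6)@(9, 13): e=[8,5,5] → #
    (5,6)@(11, 13): e=[12,3,3] → #
    (6,6)@(13, 13): e=[16,1,1] → #
    (7,6)@(15, 13): e=[20,-1,-1] → ·
    (2,7)@(5, 15): e=[-20,37,1] → ·
    (3,7)@(7, 15): e=[-16,35,-1] → ·
    (4,7)@(9, 15): e=[-12,33,-3] → ·
    (5,7)@(11, 15): e=[-8,31,-5] → ·
    (6,7)@(13, 15): e=[-4,29,-7] → ·
    (7,7)@(15, 15): e=[0,27,-9] → ·  [on edge]
  covered (5 px):
    · · · · · · · · · · · ·
    · · · · · · · · · · · ·
    · · · · · · · · · · · ·
    · · · · · · · · · · · ·
    · · · · · · · · · · · ·
    · · · · · · · · · · · ·
    · · # # # # # · · · · ·
    · · · · · · · · · · · ·

Answer: [9,9,0]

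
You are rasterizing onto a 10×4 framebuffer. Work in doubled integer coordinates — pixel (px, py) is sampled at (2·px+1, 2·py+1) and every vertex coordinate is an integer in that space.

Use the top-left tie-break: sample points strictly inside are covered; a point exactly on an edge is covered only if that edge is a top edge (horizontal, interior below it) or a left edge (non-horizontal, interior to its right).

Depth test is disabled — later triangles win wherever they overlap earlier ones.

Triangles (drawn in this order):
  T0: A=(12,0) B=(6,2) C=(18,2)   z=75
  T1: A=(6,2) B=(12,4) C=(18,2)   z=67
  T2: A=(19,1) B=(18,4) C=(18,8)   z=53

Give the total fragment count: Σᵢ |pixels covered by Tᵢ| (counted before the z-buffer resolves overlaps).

T0:
  2·area = 24  (B↔C swapped to make it positive)
  edge (12, 0)→(18, 2): d=(6,2) right/bottom  bias=-1
  edge (18, 2)→(6, 2): d=(-12,0) right/bottom  bias=-1
  edge (6, 2)→(12, 0): d=(6,-2) top-left  bias=+0
    (4,0)@(9, 1): e=[12,12,0] → █  [on edge]
    (5,0)@(11, 1): e=[8,12,4] → █
    (6,0)@(13, 1): e=[4,12,8] → █
    (7,0)@(15, 1): e=[0,12,12] → ·  [on edge]
    (1,1)@(3, 3): e=[36,-12,0] → ·  [on edge]
    (4,1)@(9, 3): e=[24,-12,12] → ·
    (5,1)@(11, 3): e=[20,-12,16] → ·
    (6,1)@(13, 3): e=[16,-12,20] → ·
  covered (3 px):
    · · · · █ █ █ · · ·
    · · · · · · · · · ·
    · · · · · · · · · ·
    · · · · · · · · · ·
T1:
  2·area = 24  (B↔C swapped to make it positive)
  edge (6, 2)→(18, 2): d=(12,0) top-left  bias=+0
  edge (18, 2)→(12, 4): d=(-6,2) right/bottom  bias=-1
  edge (12, 4)→(6, 2): d=(-6,-2) top-left  bias=+0
    (1,0)@(3, 1): e=[-12,36,0] → ·  [on edge]
    (4,1)@(9, 3): e=[12,12,0] → █  [on edge]
    (5,1)@(11, 3): e=[12,8,4] → █
    (6,1)@(13, 3): e=[12,4,8] → █
    (7,1)@(15, 3): e=[12,0,12] → ·  [on edge]
    (4,2)@(9, 5): e=[36,0,-12] → ·  [on edge]
    (5,2)@(11, 5): e=[36,-4,-8] → ·
    (6,2)@(13, 5): e=[36,-8,-4] → ·
    (7,2)@(15, 5): e=[36,-12,0] → ·  [on edge]
    (1,3)@(3, 7): e=[60,0,-36] → ·  [on edge]
  covered (3 px):
    · · · · · · · · · ·
    · · · · █ █ █ · · ·
    · · · · · · · · · ·
    · · · · · · · · · ·
T2:
  2·area = 4  (B↔C swapped to make it positive)
  edge (19, 1)→(18, 8): d=(-1,7) right/bottom  bias=-1
  edge (18, 8)→(18, 4): d=(0,-4) top-left  bias=+0
  edge (18, 4)→(19, 1): d=(1,-3) top-left  bias=+0
    (9,0)@(19, 1): e=[0,4,0] → ·  [on edge]
    (8,3)@(17, 7): e=[8,-4,0] → ·  [on edge]
  covered (0 px):
    · · · · · · · · · ·
    · · · · · · · · · ·
    · · · · · · · · · ·
    · · · · · · · · · ·

Final: 6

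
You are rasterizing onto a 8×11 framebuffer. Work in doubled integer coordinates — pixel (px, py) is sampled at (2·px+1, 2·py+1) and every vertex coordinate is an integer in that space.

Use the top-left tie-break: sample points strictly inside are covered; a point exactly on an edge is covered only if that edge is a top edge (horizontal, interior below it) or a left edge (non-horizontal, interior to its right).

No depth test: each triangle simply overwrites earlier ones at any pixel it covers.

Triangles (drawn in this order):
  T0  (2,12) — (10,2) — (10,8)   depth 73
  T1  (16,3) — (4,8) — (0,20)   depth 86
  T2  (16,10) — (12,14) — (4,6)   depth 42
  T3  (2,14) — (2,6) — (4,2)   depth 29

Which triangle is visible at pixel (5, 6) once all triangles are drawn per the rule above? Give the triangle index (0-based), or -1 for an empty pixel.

T0:
  2·area = 48
  edge (2, 12)→(10, 2): d=(8,-10) top-left  bias=+0
  edge (10, 2)→(10, 8): d=(0,6) right/bottom  bias=-1
  edge (10, 8)→(2, 12): d=(-8,4) right/bottom  bias=-1
    (4,2)@(9, 5): e=[14,6,28] → X
    (5,2)@(11, 5): e=[34,-6,20] → .
    (3,3)@(7, 7): e=[10,18,20] → X
    (5,3)@(11, 7): e=[50,-6,4] → .
    (2,4)@(5, 9): e=[6,30,12] → X
    (4,4)@(9, 9): e=[46,6,-4] → .
    (1,5)@(3, 11): e=[2,42,4] → X
    (2,5)@(5, 11): e=[22,30,-4] → .
    (3,5)@(7, 11): e=[42,18,-12] → .
    (1,6)@(3, 13): e=[18,42,-12] → .
  covered (6 px):
    . . . . . . . .
    . . . . . . . .
    . . . . X . . .
    . . . X X . . .
    . . X X . . . .
    . X . . . . . .
    . . . . . . . .
    . . . . . . . .
    . . . . . . . .
    . . . . . . . .
    . . . . . . . .
T1:
  2·area = 124  (B↔C swapped to make it positive)
  edge (16, 3)→(0, 20): d=(-16,17) right/bottom  bias=-1
  edge (0, 20)→(4, 8): d=(4,-12) top-left  bias=+0
  edge (4, 8)→(16, 3): d=(12,-5) top-left  bias=+0
    (2,2)@(5, 5): e=[155,0,-31] → .  [on edge]
    (6,2)@(13, 5): e=[19,96,9] → X
    (7,2)@(15, 5): e=[-15,120,19] → .
    (3,3)@(7, 7): e=[89,32,3] → X
    (4,3)@(9, 7): e=[55,56,13] → X
    (5,3)@(11, 7): e=[21,80,23] → X
    (6,3)@(13, 7): e=[-13,104,33] → .
    (2,4)@(5, 9): e=[91,16,17] → X
    (5,4)@(11, 9): e=[-11,88,47] → .
    (1,5)@(3, 11): e=[93,0,31] → X  [on edge]
    (4,5)@(9, 11): e=[-9,72,61] → .
    (1,6)@(3, 13): e=[61,8,55] → X
    (0,8)@(1, 17): e=[31,0,93] → X  [on edge]
  covered (14 px):
    . . . . . . . .
    . . . . . . . .
    . . . . . . X .
    . . . X X X . .
    . . X X X . . .
    . X X X . . . .
    . X X . . . . .
    . X . . . . . .
    X . . . . . . .
    . . . . . . . .
    . . . . . . . .
T2:
  2·area = 64
  edge (16, 10)→(12, 14): d=(-4,4) right/bottom  bias=-1
  edge (12, 14)→(4, 6): d=(-8,-8) top-left  bias=+0
  edge (4, 6)→(16, 10): d=(12,4) right/bottom  bias=-1
    (0,1)@(1, 3): e=[88,0,-24] → .  [on edge]
    (0,2)@(1, 5): e=[80,-16,0] → .  [on edge]
    (1,2)@(3, 5): e=[72,0,-8] → .  [on edge]
    (2,3)@(5, 7): e=[56,0,8] → X  [on edge]
    (3,3)@(7, 7): e=[48,16,0] → .  [on edge]
    (2,4)@(5, 9): e=[48,-16,32] → .
    (3,4)@(7, 9): e=[40,0,24] → X  [on edge]
    (4,4)@(9, 9): e=[32,16,16] → X
    (5,4)@(11, 9): e=[24,32,8] → X
    (6,4)@(13, 9): e=[16,48,0] → .  [on edge]
    (3,5)@(7, 11): e=[32,-16,48] → .
    (4,5)@(9, 11): e=[24,0,40] → X  [on edge]
    (7,5)@(15, 11): e=[0,48,16] → .  [on edge]
    (5,6)@(11, 13): e=[8,0,56] → X  [on edge]
    (6,6)@(13, 13): e=[0,16,48] → .  [on edge]
    (5,7)@(11, 15): e=[0,-16,80] → .  [on edge]
    (6,7)@(13, 15): e=[-8,0,72] → .  [on edge]
    (4,8)@(9, 17): e=[0,-48,112] → .  [on edge]
    (7,8)@(15, 17): e=[-24,0,88] → .  [on edge]
    (3,9)@(7, 19): e=[0,-80,144] → .  [on edge]
    (2,10)@(5, 21): e=[0,-112,176] → .  [on edge]
  covered (8 px):
    . . . . . . . .
    . . . . . . . .
    . . . . . . . .
    . . X . . . . .
    . . . X X X . .
    . . . . X X X .
    . . . . . X . .
    . . . . . . . .
    . . . . . . . .
    . . . . . . . .
    . . . . . . . .
T3:
  2·area = 16
  edge (2, 14)→(2, 6): d=(0,-8) top-left  bias=+0
  edge (2, 6)→(4, 2): d=(2,-4) top-left  bias=+0
  edge (4, 2)→(2, 14): d=(-2,12) right/bottom  bias=-1
    (1,2)@(3, 5): e=[8,2,6] → X
    (2,2)@(5, 5): e=[24,10,-18] → .
    (1,3)@(3, 7): e=[8,6,2] → X
    (2,3)@(5, 7): e=[24,14,-22] → .
    (1,4)@(3, 9): e=[8,10,-2] → .
  covered (2 px):
    . . . . . . . .
    . . . . . . . .
    . X . . . . . .
    . X . . . . . .
    . . . . . . . .
    . . . . . . . .
    . . . . . . . .
    . . . . . . . .
    . . . . . . . .
    . . . . . . . .
    . . . . . . . .

Z-buffer (winner per pixel, '.' = empty):
  . . . . . . . .
  . . . . . . . .
  . 3 . . 0 . 1 .
  . 3 2 1 1 1 . .
  . . 1 2 2 2 . .
  . 1 1 1 2 2 2 .
  . 1 1 . . 2 . .
  . 1 . . . . . .
  1 . . . . . . .
  . . . . . . . .
  . . . . . . . .

Result: 2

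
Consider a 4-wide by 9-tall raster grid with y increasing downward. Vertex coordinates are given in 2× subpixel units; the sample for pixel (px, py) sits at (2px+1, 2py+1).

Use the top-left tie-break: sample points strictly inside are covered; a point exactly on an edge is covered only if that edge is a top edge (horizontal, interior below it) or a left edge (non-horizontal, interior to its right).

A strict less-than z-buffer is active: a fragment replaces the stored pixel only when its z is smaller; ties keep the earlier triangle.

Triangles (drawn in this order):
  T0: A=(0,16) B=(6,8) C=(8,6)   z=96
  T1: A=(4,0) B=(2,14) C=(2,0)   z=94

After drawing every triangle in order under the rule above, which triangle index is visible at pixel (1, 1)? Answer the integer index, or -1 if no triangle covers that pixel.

T0:
  2·area = 4
  edge (0, 16)→(6, 8): d=(6,-8) top-left  bias=+0
  edge (6, 8)→(8, 6): d=(2,-2) top-left  bias=+0
  edge (8, 6)→(0, 16): d=(-8,10) right/bottom  bias=-1
    (3,3)@(7, 7): e=[2,0,2] → X  [on edge]
    (2,4)@(5, 9): e=[-2,0,6] → .  [on edge]
    (3,4)@(7, 9): e=[14,4,-14] → .
    (1,5)@(3, 11): e=[-6,0,10] → .  [on edge]
    (0,6)@(1, 13): e=[-10,0,14] → .  [on edge]
  covered (1 px):
    . . . .
    . . . .
    . . . .
    . . . X
    . . . .
    . . . .
    . . . .
    . . . .
    . . . .
T1:
  2·area = 28
  edge (4, 0)→(2, 14): d=(-2,14) right/bottom  bias=-1
  edge (2, 14)→(2, 0): d=(0,-14) top-left  bias=+0
  edge (2, 0)→(4, 0): d=(2,0) top-left  bias=+0
    (1,0)@(3, 1): e=[12,14,2] → X
    (2,0)@(5, 1): e=[-16,42,2] → .
    (1,1)@(3, 3): e=[8,14,6] → X
    (2,1)@(5, 3): e=[-20,42,6] → .
    (1,2)@(3, 5): e=[4,14,10] → X
    (2,2)@(5, 5): e=[-24,42,10] → .
    (1,3)@(3, 7): e=[0,14,14] → .  [on edge]
  covered (3 px):
    . X . .
    . X . .
    . X . .
    . . . .
    . . . .
    . . . .
    . . . .
    . . . .
    . . . .

Z-buffer (winner per pixel, '.' = empty):
  . 1 . .
  . 1 . .
  . 1 . .
  . . . 0
  . . . .
  . . . .
  . . . .
  . . . .
  . . . .

Result: 1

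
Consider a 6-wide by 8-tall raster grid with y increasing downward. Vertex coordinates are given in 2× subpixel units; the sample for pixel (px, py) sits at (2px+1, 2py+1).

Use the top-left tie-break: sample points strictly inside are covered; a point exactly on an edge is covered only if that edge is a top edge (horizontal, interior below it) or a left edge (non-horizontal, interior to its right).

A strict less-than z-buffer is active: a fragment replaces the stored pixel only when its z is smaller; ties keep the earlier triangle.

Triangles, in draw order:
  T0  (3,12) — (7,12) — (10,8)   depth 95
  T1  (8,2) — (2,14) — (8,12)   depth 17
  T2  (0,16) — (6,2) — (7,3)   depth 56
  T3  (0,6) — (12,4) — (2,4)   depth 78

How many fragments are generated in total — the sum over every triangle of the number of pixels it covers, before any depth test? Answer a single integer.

T0:
  2·area = 16  (B↔C swapped to make it positive)
  edge (3, 12)→(10, 8): d=(7,-4) top-left  bias=+0
  edge (10, 8)→(7, 12): d=(-3,4) right/bottom  bias=-1
  edge (7, 12)→(3, 12): d=(-4,0) right/bottom  bias=-1
    (4,4)@(9, 9): e=[3,1,12] → #
    (5,4)@(11, 9): e=[11,-7,12] → ·
    (2,5)@(5, 11): e=[1,11,4] → #
    (3,5)@(7, 11): e=[9,3,4] → #
    (4,5)@(9, 11): e=[17,-5,4] → ·
    (2,6)@(5, 13): e=[15,5,-4] → ·
    (3,6)@(7, 13): e=[23,-3,-4] → ·
  covered (3 px):
    · · · · · ·
    · · · · · ·
    · · · · · ·
    · · · · · ·
    · · · · # ·
    · · # # · ·
    · · · · · ·
    · · · · · ·
T1:
  2·area = 60  (B↔C swapped to make it positive)
  edge (8, 2)→(8, 12): d=(0,10) right/bottom  bias=-1
  edge (8, 12)→(2, 14): d=(-6,2) right/bottom  bias=-1
  edge (2, 14)→(8, 2): d=(6,-12) top-left  bias=+0
    (3,2)@(7, 5): e=[10,44,6] → #
    (4,2)@(9, 5): e=[-10,40,30] → ·
    (3,3)@(7, 7): e=[10,32,18] → #
    (4,3)@(9, 7): e=[-10,28,42] → ·
    (2,4)@(5, 9): e=[30,24,6] → #
    (4,4)@(9, 9): e=[-10,16,54] → ·
    (2,5)@(5, 11): e=[30,12,18] → #
    (4,5)@(9, 11): e=[-10,4,66] → ·
    (5,5)@(11, 11): e=[-30,0,90] → ·  [on edge]
    (1,6)@(3, 13): e=[50,4,6] → #
    (2,6)@(5, 13): e=[30,0,30] → ·  [on edge]
    (3,6)@(7, 13): e=[10,-4,54] → ·
  covered (7 px):
    · · · · · ·
    · · · · · ·
    · · · # · ·
    · · · # · ·
    · · # # · ·
    · · # # · ·
    · # · · · ·
    · · · · · ·
T2:
  2·area = 20
  edge (0, 16)→(6, 2): d=(6,-14) top-left  bias=+0
  edge (6, 2)→(7, 3): d=(1,1) right/bottom  bias=-1
  edge (7, 3)→(0, 16): d=(-7,13) right/bottom  bias=-1
    (2,0)@(5, 1): e=[-20,0,40] → ·  [on edge]
    (3,1)@(7, 3): e=[20,0,0] → ·  [on edge]
    (2,2)@(5, 5): e=[4,4,12] → #
    (3,2)@(7, 5): e=[32,2,-14] → ·
    (4,2)@(9, 5): e=[60,0,-40] → ·  [on edge]
    (2,3)@(5, 7): e=[16,6,-2] → ·
    (5,3)@(11, 7): e=[100,0,-80] → ·  [on edge]
    (1,4)@(3, 9): e=[0,10,10] → #  [on edge]
    (2,4)@(5, 9): e=[28,8,-16] → ·
    (1,5)@(3, 11): e=[12,12,-4] → ·
  covered (2 px):
    · · · · · ·
    · · · · · ·
    · · # · · ·
    · · · · · ·
    · # · · · ·
    · · · · · ·
    · · · · · ·
    · · · · · ·
T3:
  2·area = 20  (B↔C swapped to make it positive)
  edge (0, 6)→(2, 4): d=(2,-2) top-left  bias=+0
  edge (2, 4)→(12, 4): d=(10,0) top-left  bias=+0
  edge (12, 4)→(0, 6): d=(-12,2) right/bottom  bias=-1
    (2,0)@(5, 1): e=[0,-30,50] → ·  [on edge]
    (1,1)@(3, 3): e=[0,-10,30] → ·  [on edge]
    (0,2)@(1, 5): e=[0,10,10] → #  [on edge]
    (1,2)@(3, 5): e=[4,10,6] → #
    (2,2)@(5, 5): e=[8,10,2] → #
    (3,2)@(7, 5): e=[12,10,-2] → ·
    (0,3)@(1, 7): e=[4,30,-14] → ·
    (1,3)@(3, 7): e=[8,30,-18] → ·
    (2,3)@(5, 7): e=[12,30,-22] → ·
  covered (3 px):
    · · · · · ·
    · · · · · ·
    # # # · · ·
    · · · · · ·
    · · · · · ·
    · · · · · ·
    · · · · · ·
    · · · · · ·

Result: 15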